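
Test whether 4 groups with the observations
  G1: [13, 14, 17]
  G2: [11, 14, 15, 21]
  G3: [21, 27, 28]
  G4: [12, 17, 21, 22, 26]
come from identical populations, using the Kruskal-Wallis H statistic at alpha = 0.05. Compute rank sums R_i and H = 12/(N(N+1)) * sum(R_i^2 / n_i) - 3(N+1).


Step 1: Combine all N = 15 observations and assign midranks.
sorted (value, group, rank): (11,G2,1), (12,G4,2), (13,G1,3), (14,G1,4.5), (14,G2,4.5), (15,G2,6), (17,G1,7.5), (17,G4,7.5), (21,G2,10), (21,G3,10), (21,G4,10), (22,G4,12), (26,G4,13), (27,G3,14), (28,G3,15)
Step 2: Sum ranks within each group.
R_1 = 15 (n_1 = 3)
R_2 = 21.5 (n_2 = 4)
R_3 = 39 (n_3 = 3)
R_4 = 44.5 (n_4 = 5)
Step 3: H = 12/(N(N+1)) * sum(R_i^2/n_i) - 3(N+1)
     = 12/(15*16) * (15^2/3 + 21.5^2/4 + 39^2/3 + 44.5^2/5) - 3*16
     = 0.050000 * 1093.61 - 48
     = 6.680625.
Step 4: Ties present; correction factor C = 1 - 36/(15^3 - 15) = 0.989286. Corrected H = 6.680625 / 0.989286 = 6.752978.
Step 5: Under H0, H ~ chi^2(3); p-value = 0.080202.
Step 6: alpha = 0.05. fail to reject H0.

H = 6.7530, df = 3, p = 0.080202, fail to reject H0.


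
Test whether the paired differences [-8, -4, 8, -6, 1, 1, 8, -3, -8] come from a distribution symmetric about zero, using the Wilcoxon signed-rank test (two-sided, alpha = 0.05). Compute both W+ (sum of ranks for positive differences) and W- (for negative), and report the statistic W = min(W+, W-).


Step 1: Drop any zero differences (none here) and take |d_i|.
|d| = [8, 4, 8, 6, 1, 1, 8, 3, 8]
Step 2: Midrank |d_i| (ties get averaged ranks).
ranks: |8|->7.5, |4|->4, |8|->7.5, |6|->5, |1|->1.5, |1|->1.5, |8|->7.5, |3|->3, |8|->7.5
Step 3: Attach original signs; sum ranks with positive sign and with negative sign.
W+ = 7.5 + 1.5 + 1.5 + 7.5 = 18
W- = 7.5 + 4 + 5 + 3 + 7.5 = 27
(Check: W+ + W- = 45 should equal n(n+1)/2 = 45.)
Step 4: Test statistic W = min(W+, W-) = 18.
Step 5: Ties in |d|, so use the tie-corrected normal approximation.
        E[W] = n(n+1)/4 = 9*10/4 = 22.5.
        Tie groups: |d|=1 (t=2), |d|=8 (t=4); sum(t^3 - t) = 66.
        Var[W] = n(n+1)(2n+1)/24 - sum(t^3-t)/48 = 1710/24 - 66/48 = 69.875.
        z = (W - E[W]) / sqrt(Var[W]) = (18 - 22.5) / 8.3591 = -0.5383.
        Two-sided p = 2*Phi(z) = 0.590347.
Step 6: alpha = 0.05. fail to reject H0.

W+ = 18, W- = 27, W = min = 18, p = 0.590347, fail to reject H0.


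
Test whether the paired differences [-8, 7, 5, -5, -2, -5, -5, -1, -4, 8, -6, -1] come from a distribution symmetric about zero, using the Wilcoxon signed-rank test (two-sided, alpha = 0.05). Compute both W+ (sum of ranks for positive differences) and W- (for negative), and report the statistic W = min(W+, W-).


Step 1: Drop any zero differences (none here) and take |d_i|.
|d| = [8, 7, 5, 5, 2, 5, 5, 1, 4, 8, 6, 1]
Step 2: Midrank |d_i| (ties get averaged ranks).
ranks: |8|->11.5, |7|->10, |5|->6.5, |5|->6.5, |2|->3, |5|->6.5, |5|->6.5, |1|->1.5, |4|->4, |8|->11.5, |6|->9, |1|->1.5
Step 3: Attach original signs; sum ranks with positive sign and with negative sign.
W+ = 10 + 6.5 + 11.5 = 28
W- = 11.5 + 6.5 + 3 + 6.5 + 6.5 + 1.5 + 4 + 9 + 1.5 = 50
(Check: W+ + W- = 78 should equal n(n+1)/2 = 78.)
Step 4: Test statistic W = min(W+, W-) = 28.
Step 5: Ties in |d|, so use the tie-corrected normal approximation.
        E[W] = n(n+1)/4 = 12*13/4 = 39.
        Tie groups: |d|=1 (t=2), |d|=5 (t=4), |d|=8 (t=2); sum(t^3 - t) = 72.
        Var[W] = n(n+1)(2n+1)/24 - sum(t^3-t)/48 = 3900/24 - 72/48 = 161.
        z = (W - E[W]) / sqrt(Var[W]) = (28 - 39) / 12.6886 = -0.8669.
        Two-sided p = 2*Phi(z) = 0.385985.
Step 6: alpha = 0.05. fail to reject H0.

W+ = 28, W- = 50, W = min = 28, p = 0.385985, fail to reject H0.


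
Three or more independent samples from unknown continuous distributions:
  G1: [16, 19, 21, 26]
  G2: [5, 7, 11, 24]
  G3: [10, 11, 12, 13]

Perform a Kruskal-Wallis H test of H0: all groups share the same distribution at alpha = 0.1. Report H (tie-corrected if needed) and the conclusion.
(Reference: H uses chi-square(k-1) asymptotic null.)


Step 1: Combine all N = 12 observations and assign midranks.
sorted (value, group, rank): (5,G2,1), (7,G2,2), (10,G3,3), (11,G2,4.5), (11,G3,4.5), (12,G3,6), (13,G3,7), (16,G1,8), (19,G1,9), (21,G1,10), (24,G2,11), (26,G1,12)
Step 2: Sum ranks within each group.
R_1 = 39 (n_1 = 4)
R_2 = 18.5 (n_2 = 4)
R_3 = 20.5 (n_3 = 4)
Step 3: H = 12/(N(N+1)) * sum(R_i^2/n_i) - 3(N+1)
     = 12/(12*13) * (39^2/4 + 18.5^2/4 + 20.5^2/4) - 3*13
     = 0.076923 * 570.875 - 39
     = 4.913462.
Step 4: Ties present; correction factor C = 1 - 6/(12^3 - 12) = 0.996503. Corrected H = 4.913462 / 0.996503 = 4.930702.
Step 5: Under H0, H ~ chi^2(2); p-value = 0.084979.
Step 6: alpha = 0.1. reject H0.

H = 4.9307, df = 2, p = 0.084979, reject H0.


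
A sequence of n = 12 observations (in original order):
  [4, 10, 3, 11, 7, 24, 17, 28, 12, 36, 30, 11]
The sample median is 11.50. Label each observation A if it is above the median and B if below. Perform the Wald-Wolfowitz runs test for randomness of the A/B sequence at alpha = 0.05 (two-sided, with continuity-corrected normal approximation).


Step 1: Compute median = 11.50; label A = above, B = below.
Labels in order: BBBBBAAAAAAB  (n_A = 6, n_B = 6)
Step 2: Count runs R = 3.
Step 3: Under H0 (random ordering), E[R] = 2*n_A*n_B/(n_A+n_B) + 1 = 2*6*6/12 + 1 = 7.0000.
        Var[R] = 2*n_A*n_B*(2*n_A*n_B - n_A - n_B) / ((n_A+n_B)^2 * (n_A+n_B-1)) = 4320/1584 = 2.7273.
        SD[R] = 1.6514.
Step 4: Continuity-corrected z = (R + 0.5 - E[R]) / SD[R] = (3 + 0.5 - 7.0000) / 1.6514 = -2.1194.
Step 5: Two-sided p-value via normal approximation = 2*(1 - Phi(|z|)) = 0.034060.
Step 6: alpha = 0.05. reject H0.

R = 3, z = -2.1194, p = 0.034060, reject H0.


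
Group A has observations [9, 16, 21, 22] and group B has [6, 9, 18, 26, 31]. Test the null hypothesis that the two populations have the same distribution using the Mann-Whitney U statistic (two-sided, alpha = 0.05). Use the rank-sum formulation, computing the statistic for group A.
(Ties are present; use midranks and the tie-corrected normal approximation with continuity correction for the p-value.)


Step 1: Combine and sort all 9 observations; assign midranks.
sorted (value, group): (6,Y), (9,X), (9,Y), (16,X), (18,Y), (21,X), (22,X), (26,Y), (31,Y)
ranks: 6->1, 9->2.5, 9->2.5, 16->4, 18->5, 21->6, 22->7, 26->8, 31->9
Step 2: Rank sum for X: R1 = 2.5 + 4 + 6 + 7 = 19.5.
Step 3: U_X = R1 - n1(n1+1)/2 = 19.5 - 4*5/2 = 19.5 - 10 = 9.5.
       U_Y = n1*n2 - U_X = 20 - 9.5 = 10.5.
Step 4: Ties are present, so use the tie-corrected normal approximation (with continuity correction) for the p-value.
Step 5: p-value = 1.000000; compare to alpha = 0.05. fail to reject H0.

U_X = 9.5, p = 1.000000, fail to reject H0 at alpha = 0.05.


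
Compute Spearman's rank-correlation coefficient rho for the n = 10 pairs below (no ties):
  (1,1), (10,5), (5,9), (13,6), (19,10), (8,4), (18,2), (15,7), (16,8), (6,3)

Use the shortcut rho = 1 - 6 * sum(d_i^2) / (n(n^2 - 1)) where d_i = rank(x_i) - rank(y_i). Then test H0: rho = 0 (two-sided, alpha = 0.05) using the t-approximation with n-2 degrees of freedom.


Step 1: Rank x and y separately (midranks; no ties here).
rank(x): 1->1, 10->5, 5->2, 13->6, 19->10, 8->4, 18->9, 15->7, 16->8, 6->3
rank(y): 1->1, 5->5, 9->9, 6->6, 10->10, 4->4, 2->2, 7->7, 8->8, 3->3
Step 2: d_i = R_x(i) - R_y(i); compute d_i^2.
  (1-1)^2=0, (5-5)^2=0, (2-9)^2=49, (6-6)^2=0, (10-10)^2=0, (4-4)^2=0, (9-2)^2=49, (7-7)^2=0, (8-8)^2=0, (3-3)^2=0
sum(d^2) = 98.
Step 3: rho = 1 - 6*98 / (10*(10^2 - 1)) = 1 - 588/990 = 0.406061.
Step 4: Under H0, t = rho * sqrt((n-2)/(1-rho^2)) = 1.2568 ~ t(8).
Step 5: Two-sided p-value from the t-distribution with 8 df = 0.244282.
Step 6: alpha = 0.05. fail to reject H0.

rho = 0.4061, p = 0.244282, fail to reject H0 at alpha = 0.05.


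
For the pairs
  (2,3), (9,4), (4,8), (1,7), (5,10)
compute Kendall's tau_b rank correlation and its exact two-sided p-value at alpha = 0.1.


Step 1: Enumerate the 10 unordered pairs (i,j) with i<j and classify each by sign(x_j-x_i) * sign(y_j-y_i).
  (1,2):dx=+7,dy=+1->C; (1,3):dx=+2,dy=+5->C; (1,4):dx=-1,dy=+4->D; (1,5):dx=+3,dy=+7->C
  (2,3):dx=-5,dy=+4->D; (2,4):dx=-8,dy=+3->D; (2,5):dx=-4,dy=+6->D; (3,4):dx=-3,dy=-1->C
  (3,5):dx=+1,dy=+2->C; (4,5):dx=+4,dy=+3->C
Step 2: C = 6, D = 4, total pairs = 10.
Step 3: tau = (C - D)/(n(n-1)/2) = (6 - 4)/10 = 0.200000.
Step 4: Exact two-sided p-value (enumerate n! = 120 permutations of y under H0): p = 0.816667.
Step 5: alpha = 0.1. fail to reject H0.

tau_b = 0.2000 (C=6, D=4), p = 0.816667, fail to reject H0.


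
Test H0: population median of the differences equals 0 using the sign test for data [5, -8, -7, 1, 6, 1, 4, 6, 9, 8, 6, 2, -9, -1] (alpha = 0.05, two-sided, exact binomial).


Step 1: Discard zero differences. Original n = 14; n_eff = number of nonzero differences = 14.
Nonzero differences (with sign): +5, -8, -7, +1, +6, +1, +4, +6, +9, +8, +6, +2, -9, -1
Step 2: Count signs: positive = 10, negative = 4.
Step 3: Under H0: P(positive) = 0.5, so the number of positives S ~ Bin(14, 0.5).
Step 4: Two-sided exact p-value = sum of Bin(14,0.5) probabilities at or below the observed probability = 0.179565.
Step 5: alpha = 0.05. fail to reject H0.

n_eff = 14, pos = 10, neg = 4, p = 0.179565, fail to reject H0.


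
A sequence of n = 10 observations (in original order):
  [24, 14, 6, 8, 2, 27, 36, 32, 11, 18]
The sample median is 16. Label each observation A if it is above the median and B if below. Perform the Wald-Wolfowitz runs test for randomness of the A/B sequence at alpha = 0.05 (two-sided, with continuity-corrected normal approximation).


Step 1: Compute median = 16; label A = above, B = below.
Labels in order: ABBBBAAABA  (n_A = 5, n_B = 5)
Step 2: Count runs R = 5.
Step 3: Under H0 (random ordering), E[R] = 2*n_A*n_B/(n_A+n_B) + 1 = 2*5*5/10 + 1 = 6.0000.
        Var[R] = 2*n_A*n_B*(2*n_A*n_B - n_A - n_B) / ((n_A+n_B)^2 * (n_A+n_B-1)) = 2000/900 = 2.2222.
        SD[R] = 1.4907.
Step 4: Continuity-corrected z = (R + 0.5 - E[R]) / SD[R] = (5 + 0.5 - 6.0000) / 1.4907 = -0.3354.
Step 5: Two-sided p-value via normal approximation = 2*(1 - Phi(|z|)) = 0.737316.
Step 6: alpha = 0.05. fail to reject H0.

R = 5, z = -0.3354, p = 0.737316, fail to reject H0.


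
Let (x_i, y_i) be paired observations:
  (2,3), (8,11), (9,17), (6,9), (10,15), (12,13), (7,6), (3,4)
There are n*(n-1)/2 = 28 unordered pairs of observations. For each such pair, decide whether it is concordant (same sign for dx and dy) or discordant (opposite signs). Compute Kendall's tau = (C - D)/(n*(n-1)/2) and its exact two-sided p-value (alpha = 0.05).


Step 1: Enumerate the 28 unordered pairs (i,j) with i<j and classify each by sign(x_j-x_i) * sign(y_j-y_i).
  (1,2):dx=+6,dy=+8->C; (1,3):dx=+7,dy=+14->C; (1,4):dx=+4,dy=+6->C; (1,5):dx=+8,dy=+12->C
  (1,6):dx=+10,dy=+10->C; (1,7):dx=+5,dy=+3->C; (1,8):dx=+1,dy=+1->C; (2,3):dx=+1,dy=+6->C
  (2,4):dx=-2,dy=-2->C; (2,5):dx=+2,dy=+4->C; (2,6):dx=+4,dy=+2->C; (2,7):dx=-1,dy=-5->C
  (2,8):dx=-5,dy=-7->C; (3,4):dx=-3,dy=-8->C; (3,5):dx=+1,dy=-2->D; (3,6):dx=+3,dy=-4->D
  (3,7):dx=-2,dy=-11->C; (3,8):dx=-6,dy=-13->C; (4,5):dx=+4,dy=+6->C; (4,6):dx=+6,dy=+4->C
  (4,7):dx=+1,dy=-3->D; (4,8):dx=-3,dy=-5->C; (5,6):dx=+2,dy=-2->D; (5,7):dx=-3,dy=-9->C
  (5,8):dx=-7,dy=-11->C; (6,7):dx=-5,dy=-7->C; (6,8):dx=-9,dy=-9->C; (7,8):dx=-4,dy=-2->C
Step 2: C = 24, D = 4, total pairs = 28.
Step 3: tau = (C - D)/(n(n-1)/2) = (24 - 4)/28 = 0.714286.
Step 4: Exact two-sided p-value (enumerate n! = 40320 permutations of y under H0): p = 0.014137.
Step 5: alpha = 0.05. reject H0.

tau_b = 0.7143 (C=24, D=4), p = 0.014137, reject H0.


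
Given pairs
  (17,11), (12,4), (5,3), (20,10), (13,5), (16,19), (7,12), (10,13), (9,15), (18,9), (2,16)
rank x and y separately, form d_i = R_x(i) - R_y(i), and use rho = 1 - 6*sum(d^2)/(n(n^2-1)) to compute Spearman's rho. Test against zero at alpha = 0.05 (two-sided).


Step 1: Rank x and y separately (midranks; no ties here).
rank(x): 17->9, 12->6, 5->2, 20->11, 13->7, 16->8, 7->3, 10->5, 9->4, 18->10, 2->1
rank(y): 11->6, 4->2, 3->1, 10->5, 5->3, 19->11, 12->7, 13->8, 15->9, 9->4, 16->10
Step 2: d_i = R_x(i) - R_y(i); compute d_i^2.
  (9-6)^2=9, (6-2)^2=16, (2-1)^2=1, (11-5)^2=36, (7-3)^2=16, (8-11)^2=9, (3-7)^2=16, (5-8)^2=9, (4-9)^2=25, (10-4)^2=36, (1-10)^2=81
sum(d^2) = 254.
Step 3: rho = 1 - 6*254 / (11*(11^2 - 1)) = 1 - 1524/1320 = -0.154545.
Step 4: Under H0, t = rho * sqrt((n-2)/(1-rho^2)) = -0.4693 ~ t(9).
Step 5: Two-sided p-value from the t-distribution with 9 df = 0.650034.
Step 6: alpha = 0.05. fail to reject H0.

rho = -0.1545, p = 0.650034, fail to reject H0 at alpha = 0.05.


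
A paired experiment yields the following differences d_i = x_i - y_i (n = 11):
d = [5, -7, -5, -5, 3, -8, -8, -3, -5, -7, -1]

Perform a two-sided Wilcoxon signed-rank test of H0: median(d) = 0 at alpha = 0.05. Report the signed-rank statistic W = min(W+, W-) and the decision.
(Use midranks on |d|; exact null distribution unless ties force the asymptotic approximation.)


Step 1: Drop any zero differences (none here) and take |d_i|.
|d| = [5, 7, 5, 5, 3, 8, 8, 3, 5, 7, 1]
Step 2: Midrank |d_i| (ties get averaged ranks).
ranks: |5|->5.5, |7|->8.5, |5|->5.5, |5|->5.5, |3|->2.5, |8|->10.5, |8|->10.5, |3|->2.5, |5|->5.5, |7|->8.5, |1|->1
Step 3: Attach original signs; sum ranks with positive sign and with negative sign.
W+ = 5.5 + 2.5 = 8
W- = 8.5 + 5.5 + 5.5 + 10.5 + 10.5 + 2.5 + 5.5 + 8.5 + 1 = 58
(Check: W+ + W- = 66 should equal n(n+1)/2 = 66.)
Step 4: Test statistic W = min(W+, W-) = 8.
Step 5: Ties in |d|, so use the tie-corrected normal approximation.
        E[W] = n(n+1)/4 = 11*12/4 = 33.
        Tie groups: |d|=3 (t=2), |d|=5 (t=4), |d|=7 (t=2), |d|=8 (t=2); sum(t^3 - t) = 78.
        Var[W] = n(n+1)(2n+1)/24 - sum(t^3-t)/48 = 3036/24 - 78/48 = 124.875.
        z = (W - E[W]) / sqrt(Var[W]) = (8 - 33) / 11.1747 = -2.2372.
        Two-sided p = 2*Phi(z) = 0.025274.
Step 6: alpha = 0.05. reject H0.

W+ = 8, W- = 58, W = min = 8, p = 0.025274, reject H0.


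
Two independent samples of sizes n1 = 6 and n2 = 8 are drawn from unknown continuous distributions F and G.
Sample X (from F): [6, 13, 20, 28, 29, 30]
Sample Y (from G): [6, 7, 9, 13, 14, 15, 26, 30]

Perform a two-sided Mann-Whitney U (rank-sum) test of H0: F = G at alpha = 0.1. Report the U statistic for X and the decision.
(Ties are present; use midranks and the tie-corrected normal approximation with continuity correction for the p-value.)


Step 1: Combine and sort all 14 observations; assign midranks.
sorted (value, group): (6,X), (6,Y), (7,Y), (9,Y), (13,X), (13,Y), (14,Y), (15,Y), (20,X), (26,Y), (28,X), (29,X), (30,X), (30,Y)
ranks: 6->1.5, 6->1.5, 7->3, 9->4, 13->5.5, 13->5.5, 14->7, 15->8, 20->9, 26->10, 28->11, 29->12, 30->13.5, 30->13.5
Step 2: Rank sum for X: R1 = 1.5 + 5.5 + 9 + 11 + 12 + 13.5 = 52.5.
Step 3: U_X = R1 - n1(n1+1)/2 = 52.5 - 6*7/2 = 52.5 - 21 = 31.5.
       U_Y = n1*n2 - U_X = 48 - 31.5 = 16.5.
Step 4: Ties are present, so use the tie-corrected normal approximation (with continuity correction) for the p-value.
Step 5: p-value = 0.364571; compare to alpha = 0.1. fail to reject H0.

U_X = 31.5, p = 0.364571, fail to reject H0 at alpha = 0.1.


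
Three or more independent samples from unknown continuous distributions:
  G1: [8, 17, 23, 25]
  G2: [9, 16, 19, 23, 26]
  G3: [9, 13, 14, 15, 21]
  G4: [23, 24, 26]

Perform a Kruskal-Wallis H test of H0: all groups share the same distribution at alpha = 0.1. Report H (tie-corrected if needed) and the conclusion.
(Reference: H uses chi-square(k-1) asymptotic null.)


Step 1: Combine all N = 17 observations and assign midranks.
sorted (value, group, rank): (8,G1,1), (9,G2,2.5), (9,G3,2.5), (13,G3,4), (14,G3,5), (15,G3,6), (16,G2,7), (17,G1,8), (19,G2,9), (21,G3,10), (23,G1,12), (23,G2,12), (23,G4,12), (24,G4,14), (25,G1,15), (26,G2,16.5), (26,G4,16.5)
Step 2: Sum ranks within each group.
R_1 = 36 (n_1 = 4)
R_2 = 47 (n_2 = 5)
R_3 = 27.5 (n_3 = 5)
R_4 = 42.5 (n_4 = 3)
Step 3: H = 12/(N(N+1)) * sum(R_i^2/n_i) - 3(N+1)
     = 12/(17*18) * (36^2/4 + 47^2/5 + 27.5^2/5 + 42.5^2/3) - 3*18
     = 0.039216 * 1519.13 - 54
     = 5.573856.
Step 4: Ties present; correction factor C = 1 - 36/(17^3 - 17) = 0.992647. Corrected H = 5.573856 / 0.992647 = 5.615144.
Step 5: Under H0, H ~ chi^2(3); p-value = 0.131912.
Step 6: alpha = 0.1. fail to reject H0.

H = 5.6151, df = 3, p = 0.131912, fail to reject H0.


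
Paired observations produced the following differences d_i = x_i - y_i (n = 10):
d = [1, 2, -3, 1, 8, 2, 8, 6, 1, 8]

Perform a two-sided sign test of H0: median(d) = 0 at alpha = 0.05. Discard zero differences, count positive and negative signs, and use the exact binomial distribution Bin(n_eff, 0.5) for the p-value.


Step 1: Discard zero differences. Original n = 10; n_eff = number of nonzero differences = 10.
Nonzero differences (with sign): +1, +2, -3, +1, +8, +2, +8, +6, +1, +8
Step 2: Count signs: positive = 9, negative = 1.
Step 3: Under H0: P(positive) = 0.5, so the number of positives S ~ Bin(10, 0.5).
Step 4: Two-sided exact p-value = sum of Bin(10,0.5) probabilities at or below the observed probability = 0.021484.
Step 5: alpha = 0.05. reject H0.

n_eff = 10, pos = 9, neg = 1, p = 0.021484, reject H0.


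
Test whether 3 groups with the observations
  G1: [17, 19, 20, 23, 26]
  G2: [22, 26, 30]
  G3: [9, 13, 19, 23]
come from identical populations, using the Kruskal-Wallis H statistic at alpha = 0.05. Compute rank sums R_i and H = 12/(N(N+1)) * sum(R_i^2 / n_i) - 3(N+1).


Step 1: Combine all N = 12 observations and assign midranks.
sorted (value, group, rank): (9,G3,1), (13,G3,2), (17,G1,3), (19,G1,4.5), (19,G3,4.5), (20,G1,6), (22,G2,7), (23,G1,8.5), (23,G3,8.5), (26,G1,10.5), (26,G2,10.5), (30,G2,12)
Step 2: Sum ranks within each group.
R_1 = 32.5 (n_1 = 5)
R_2 = 29.5 (n_2 = 3)
R_3 = 16 (n_3 = 4)
Step 3: H = 12/(N(N+1)) * sum(R_i^2/n_i) - 3(N+1)
     = 12/(12*13) * (32.5^2/5 + 29.5^2/3 + 16^2/4) - 3*13
     = 0.076923 * 565.333 - 39
     = 4.487179.
Step 4: Ties present; correction factor C = 1 - 18/(12^3 - 12) = 0.989510. Corrected H = 4.487179 / 0.989510 = 4.534747.
Step 5: Under H0, H ~ chi^2(2); p-value = 0.103584.
Step 6: alpha = 0.05. fail to reject H0.

H = 4.5347, df = 2, p = 0.103584, fail to reject H0.


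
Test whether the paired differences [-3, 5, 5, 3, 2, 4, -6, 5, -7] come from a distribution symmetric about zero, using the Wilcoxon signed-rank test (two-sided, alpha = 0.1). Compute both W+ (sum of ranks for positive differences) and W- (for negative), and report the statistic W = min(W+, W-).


Step 1: Drop any zero differences (none here) and take |d_i|.
|d| = [3, 5, 5, 3, 2, 4, 6, 5, 7]
Step 2: Midrank |d_i| (ties get averaged ranks).
ranks: |3|->2.5, |5|->6, |5|->6, |3|->2.5, |2|->1, |4|->4, |6|->8, |5|->6, |7|->9
Step 3: Attach original signs; sum ranks with positive sign and with negative sign.
W+ = 6 + 6 + 2.5 + 1 + 4 + 6 = 25.5
W- = 2.5 + 8 + 9 = 19.5
(Check: W+ + W- = 45 should equal n(n+1)/2 = 45.)
Step 4: Test statistic W = min(W+, W-) = 19.5.
Step 5: Ties in |d|, so use the tie-corrected normal approximation.
        E[W] = n(n+1)/4 = 9*10/4 = 22.5.
        Tie groups: |d|=3 (t=2), |d|=5 (t=3); sum(t^3 - t) = 30.
        Var[W] = n(n+1)(2n+1)/24 - sum(t^3-t)/48 = 1710/24 - 30/48 = 70.625.
        z = (W - E[W]) / sqrt(Var[W]) = (19.5 - 22.5) / 8.4039 = -0.3570.
        Two-sided p = 2*Phi(z) = 0.721108.
Step 6: alpha = 0.1. fail to reject H0.

W+ = 25.5, W- = 19.5, W = min = 19.5, p = 0.721108, fail to reject H0.


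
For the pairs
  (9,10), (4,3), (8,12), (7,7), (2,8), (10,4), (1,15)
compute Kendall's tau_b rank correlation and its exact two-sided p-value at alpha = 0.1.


Step 1: Enumerate the 21 unordered pairs (i,j) with i<j and classify each by sign(x_j-x_i) * sign(y_j-y_i).
  (1,2):dx=-5,dy=-7->C; (1,3):dx=-1,dy=+2->D; (1,4):dx=-2,dy=-3->C; (1,5):dx=-7,dy=-2->C
  (1,6):dx=+1,dy=-6->D; (1,7):dx=-8,dy=+5->D; (2,3):dx=+4,dy=+9->C; (2,4):dx=+3,dy=+4->C
  (2,5):dx=-2,dy=+5->D; (2,6):dx=+6,dy=+1->C; (2,7):dx=-3,dy=+12->D; (3,4):dx=-1,dy=-5->C
  (3,5):dx=-6,dy=-4->C; (3,6):dx=+2,dy=-8->D; (3,7):dx=-7,dy=+3->D; (4,5):dx=-5,dy=+1->D
  (4,6):dx=+3,dy=-3->D; (4,7):dx=-6,dy=+8->D; (5,6):dx=+8,dy=-4->D; (5,7):dx=-1,dy=+7->D
  (6,7):dx=-9,dy=+11->D
Step 2: C = 8, D = 13, total pairs = 21.
Step 3: tau = (C - D)/(n(n-1)/2) = (8 - 13)/21 = -0.238095.
Step 4: Exact two-sided p-value (enumerate n! = 5040 permutations of y under H0): p = 0.561905.
Step 5: alpha = 0.1. fail to reject H0.

tau_b = -0.2381 (C=8, D=13), p = 0.561905, fail to reject H0.


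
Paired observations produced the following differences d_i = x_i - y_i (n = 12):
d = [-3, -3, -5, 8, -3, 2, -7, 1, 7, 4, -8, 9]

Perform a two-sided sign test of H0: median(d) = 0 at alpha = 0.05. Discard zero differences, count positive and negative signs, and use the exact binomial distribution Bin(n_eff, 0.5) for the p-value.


Step 1: Discard zero differences. Original n = 12; n_eff = number of nonzero differences = 12.
Nonzero differences (with sign): -3, -3, -5, +8, -3, +2, -7, +1, +7, +4, -8, +9
Step 2: Count signs: positive = 6, negative = 6.
Step 3: Under H0: P(positive) = 0.5, so the number of positives S ~ Bin(12, 0.5).
Step 4: Two-sided exact p-value = sum of Bin(12,0.5) probabilities at or below the observed probability = 1.000000.
Step 5: alpha = 0.05. fail to reject H0.

n_eff = 12, pos = 6, neg = 6, p = 1.000000, fail to reject H0.


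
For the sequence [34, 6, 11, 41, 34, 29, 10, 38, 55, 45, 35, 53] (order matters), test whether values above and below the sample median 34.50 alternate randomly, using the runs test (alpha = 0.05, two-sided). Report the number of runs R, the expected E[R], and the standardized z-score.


Step 1: Compute median = 34.50; label A = above, B = below.
Labels in order: BBBABBBAAAAA  (n_A = 6, n_B = 6)
Step 2: Count runs R = 4.
Step 3: Under H0 (random ordering), E[R] = 2*n_A*n_B/(n_A+n_B) + 1 = 2*6*6/12 + 1 = 7.0000.
        Var[R] = 2*n_A*n_B*(2*n_A*n_B - n_A - n_B) / ((n_A+n_B)^2 * (n_A+n_B-1)) = 4320/1584 = 2.7273.
        SD[R] = 1.6514.
Step 4: Continuity-corrected z = (R + 0.5 - E[R]) / SD[R] = (4 + 0.5 - 7.0000) / 1.6514 = -1.5138.
Step 5: Two-sided p-value via normal approximation = 2*(1 - Phi(|z|)) = 0.130070.
Step 6: alpha = 0.05. fail to reject H0.

R = 4, z = -1.5138, p = 0.130070, fail to reject H0.


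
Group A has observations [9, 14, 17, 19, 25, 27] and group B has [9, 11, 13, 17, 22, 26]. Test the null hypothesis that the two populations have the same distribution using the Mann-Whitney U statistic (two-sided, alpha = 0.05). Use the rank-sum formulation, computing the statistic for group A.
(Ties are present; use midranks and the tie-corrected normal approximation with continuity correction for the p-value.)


Step 1: Combine and sort all 12 observations; assign midranks.
sorted (value, group): (9,X), (9,Y), (11,Y), (13,Y), (14,X), (17,X), (17,Y), (19,X), (22,Y), (25,X), (26,Y), (27,X)
ranks: 9->1.5, 9->1.5, 11->3, 13->4, 14->5, 17->6.5, 17->6.5, 19->8, 22->9, 25->10, 26->11, 27->12
Step 2: Rank sum for X: R1 = 1.5 + 5 + 6.5 + 8 + 10 + 12 = 43.
Step 3: U_X = R1 - n1(n1+1)/2 = 43 - 6*7/2 = 43 - 21 = 22.
       U_Y = n1*n2 - U_X = 36 - 22 = 14.
Step 4: Ties are present, so use the tie-corrected normal approximation (with continuity correction) for the p-value.
Step 5: p-value = 0.573831; compare to alpha = 0.05. fail to reject H0.

U_X = 22, p = 0.573831, fail to reject H0 at alpha = 0.05.


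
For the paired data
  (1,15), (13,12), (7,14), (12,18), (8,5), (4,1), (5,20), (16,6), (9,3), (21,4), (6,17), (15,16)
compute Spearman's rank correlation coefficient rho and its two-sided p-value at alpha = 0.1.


Step 1: Rank x and y separately (midranks; no ties here).
rank(x): 1->1, 13->9, 7->5, 12->8, 8->6, 4->2, 5->3, 16->11, 9->7, 21->12, 6->4, 15->10
rank(y): 15->8, 12->6, 14->7, 18->11, 5->4, 1->1, 20->12, 6->5, 3->2, 4->3, 17->10, 16->9
Step 2: d_i = R_x(i) - R_y(i); compute d_i^2.
  (1-8)^2=49, (9-6)^2=9, (5-7)^2=4, (8-11)^2=9, (6-4)^2=4, (2-1)^2=1, (3-12)^2=81, (11-5)^2=36, (7-2)^2=25, (12-3)^2=81, (4-10)^2=36, (10-9)^2=1
sum(d^2) = 336.
Step 3: rho = 1 - 6*336 / (12*(12^2 - 1)) = 1 - 2016/1716 = -0.174825.
Step 4: Under H0, t = rho * sqrt((n-2)/(1-rho^2)) = -0.5615 ~ t(10).
Step 5: Two-sided p-value from the t-distribution with 10 df = 0.586824.
Step 6: alpha = 0.1. fail to reject H0.

rho = -0.1748, p = 0.586824, fail to reject H0 at alpha = 0.1.


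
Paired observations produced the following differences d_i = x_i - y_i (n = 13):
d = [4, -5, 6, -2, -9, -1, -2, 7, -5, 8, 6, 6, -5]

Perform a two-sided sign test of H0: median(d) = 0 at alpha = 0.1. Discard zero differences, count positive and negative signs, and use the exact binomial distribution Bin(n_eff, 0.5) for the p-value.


Step 1: Discard zero differences. Original n = 13; n_eff = number of nonzero differences = 13.
Nonzero differences (with sign): +4, -5, +6, -2, -9, -1, -2, +7, -5, +8, +6, +6, -5
Step 2: Count signs: positive = 6, negative = 7.
Step 3: Under H0: P(positive) = 0.5, so the number of positives S ~ Bin(13, 0.5).
Step 4: Two-sided exact p-value = sum of Bin(13,0.5) probabilities at or below the observed probability = 1.000000.
Step 5: alpha = 0.1. fail to reject H0.

n_eff = 13, pos = 6, neg = 7, p = 1.000000, fail to reject H0.


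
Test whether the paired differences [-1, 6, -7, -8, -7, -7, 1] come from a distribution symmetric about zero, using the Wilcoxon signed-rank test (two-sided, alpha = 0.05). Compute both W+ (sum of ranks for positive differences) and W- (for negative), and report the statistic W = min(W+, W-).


Step 1: Drop any zero differences (none here) and take |d_i|.
|d| = [1, 6, 7, 8, 7, 7, 1]
Step 2: Midrank |d_i| (ties get averaged ranks).
ranks: |1|->1.5, |6|->3, |7|->5, |8|->7, |7|->5, |7|->5, |1|->1.5
Step 3: Attach original signs; sum ranks with positive sign and with negative sign.
W+ = 3 + 1.5 = 4.5
W- = 1.5 + 5 + 7 + 5 + 5 = 23.5
(Check: W+ + W- = 28 should equal n(n+1)/2 = 28.)
Step 4: Test statistic W = min(W+, W-) = 4.5.
Step 5: Ties in |d|, so use the tie-corrected normal approximation.
        E[W] = n(n+1)/4 = 7*8/4 = 14.
        Tie groups: |d|=1 (t=2), |d|=7 (t=3); sum(t^3 - t) = 30.
        Var[W] = n(n+1)(2n+1)/24 - sum(t^3-t)/48 = 840/24 - 30/48 = 34.375.
        z = (W - E[W]) / sqrt(Var[W]) = (4.5 - 14) / 5.8630 = -1.6203.
        Two-sided p = 2*Phi(z) = 0.105162.
Step 6: alpha = 0.05. fail to reject H0.

W+ = 4.5, W- = 23.5, W = min = 4.5, p = 0.105162, fail to reject H0.


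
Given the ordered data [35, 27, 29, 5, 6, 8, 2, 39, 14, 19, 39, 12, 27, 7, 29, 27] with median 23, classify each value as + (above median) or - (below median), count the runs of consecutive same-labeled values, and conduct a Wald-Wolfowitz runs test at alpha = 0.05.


Step 1: Compute median = 23; label A = above, B = below.
Labels in order: AAABBBBABBABABAA  (n_A = 8, n_B = 8)
Step 2: Count runs R = 9.
Step 3: Under H0 (random ordering), E[R] = 2*n_A*n_B/(n_A+n_B) + 1 = 2*8*8/16 + 1 = 9.0000.
        Var[R] = 2*n_A*n_B*(2*n_A*n_B - n_A - n_B) / ((n_A+n_B)^2 * (n_A+n_B-1)) = 14336/3840 = 3.7333.
        SD[R] = 1.9322.
Step 4: R = E[R], so z = 0 with no continuity correction.
Step 5: Two-sided p-value via normal approximation = 2*(1 - Phi(|z|)) = 1.000000.
Step 6: alpha = 0.05. fail to reject H0.

R = 9, z = 0.0000, p = 1.000000, fail to reject H0.


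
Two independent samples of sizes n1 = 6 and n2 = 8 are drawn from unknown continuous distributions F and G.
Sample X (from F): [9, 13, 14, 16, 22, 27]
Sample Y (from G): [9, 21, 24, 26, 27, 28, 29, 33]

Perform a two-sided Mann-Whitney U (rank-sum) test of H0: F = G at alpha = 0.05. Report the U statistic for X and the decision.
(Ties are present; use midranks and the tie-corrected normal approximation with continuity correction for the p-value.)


Step 1: Combine and sort all 14 observations; assign midranks.
sorted (value, group): (9,X), (9,Y), (13,X), (14,X), (16,X), (21,Y), (22,X), (24,Y), (26,Y), (27,X), (27,Y), (28,Y), (29,Y), (33,Y)
ranks: 9->1.5, 9->1.5, 13->3, 14->4, 16->5, 21->6, 22->7, 24->8, 26->9, 27->10.5, 27->10.5, 28->12, 29->13, 33->14
Step 2: Rank sum for X: R1 = 1.5 + 3 + 4 + 5 + 7 + 10.5 = 31.
Step 3: U_X = R1 - n1(n1+1)/2 = 31 - 6*7/2 = 31 - 21 = 10.
       U_Y = n1*n2 - U_X = 48 - 10 = 38.
Step 4: Ties are present, so use the tie-corrected normal approximation (with continuity correction) for the p-value.
Step 5: p-value = 0.080692; compare to alpha = 0.05. fail to reject H0.

U_X = 10, p = 0.080692, fail to reject H0 at alpha = 0.05.


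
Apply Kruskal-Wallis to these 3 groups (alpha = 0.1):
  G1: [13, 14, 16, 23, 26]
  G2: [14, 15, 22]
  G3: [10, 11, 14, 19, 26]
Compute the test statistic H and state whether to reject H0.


Step 1: Combine all N = 13 observations and assign midranks.
sorted (value, group, rank): (10,G3,1), (11,G3,2), (13,G1,3), (14,G1,5), (14,G2,5), (14,G3,5), (15,G2,7), (16,G1,8), (19,G3,9), (22,G2,10), (23,G1,11), (26,G1,12.5), (26,G3,12.5)
Step 2: Sum ranks within each group.
R_1 = 39.5 (n_1 = 5)
R_2 = 22 (n_2 = 3)
R_3 = 29.5 (n_3 = 5)
Step 3: H = 12/(N(N+1)) * sum(R_i^2/n_i) - 3(N+1)
     = 12/(13*14) * (39.5^2/5 + 22^2/3 + 29.5^2/5) - 3*14
     = 0.065934 * 647.433 - 42
     = 0.687912.
Step 4: Ties present; correction factor C = 1 - 30/(13^3 - 13) = 0.986264. Corrected H = 0.687912 / 0.986264 = 0.697493.
Step 5: Under H0, H ~ chi^2(2); p-value = 0.705572.
Step 6: alpha = 0.1. fail to reject H0.

H = 0.6975, df = 2, p = 0.705572, fail to reject H0.


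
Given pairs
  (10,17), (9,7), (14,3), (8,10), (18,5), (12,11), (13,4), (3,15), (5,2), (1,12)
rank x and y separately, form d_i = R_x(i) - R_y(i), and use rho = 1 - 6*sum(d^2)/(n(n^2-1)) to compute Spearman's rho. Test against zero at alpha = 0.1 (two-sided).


Step 1: Rank x and y separately (midranks; no ties here).
rank(x): 10->6, 9->5, 14->9, 8->4, 18->10, 12->7, 13->8, 3->2, 5->3, 1->1
rank(y): 17->10, 7->5, 3->2, 10->6, 5->4, 11->7, 4->3, 15->9, 2->1, 12->8
Step 2: d_i = R_x(i) - R_y(i); compute d_i^2.
  (6-10)^2=16, (5-5)^2=0, (9-2)^2=49, (4-6)^2=4, (10-4)^2=36, (7-7)^2=0, (8-3)^2=25, (2-9)^2=49, (3-1)^2=4, (1-8)^2=49
sum(d^2) = 232.
Step 3: rho = 1 - 6*232 / (10*(10^2 - 1)) = 1 - 1392/990 = -0.406061.
Step 4: Under H0, t = rho * sqrt((n-2)/(1-rho^2)) = -1.2568 ~ t(8).
Step 5: Two-sided p-value from the t-distribution with 8 df = 0.244282.
Step 6: alpha = 0.1. fail to reject H0.

rho = -0.4061, p = 0.244282, fail to reject H0 at alpha = 0.1.


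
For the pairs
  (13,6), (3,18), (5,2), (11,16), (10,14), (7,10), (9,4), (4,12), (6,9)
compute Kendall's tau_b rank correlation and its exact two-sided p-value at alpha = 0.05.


Step 1: Enumerate the 36 unordered pairs (i,j) with i<j and classify each by sign(x_j-x_i) * sign(y_j-y_i).
  (1,2):dx=-10,dy=+12->D; (1,3):dx=-8,dy=-4->C; (1,4):dx=-2,dy=+10->D; (1,5):dx=-3,dy=+8->D
  (1,6):dx=-6,dy=+4->D; (1,7):dx=-4,dy=-2->C; (1,8):dx=-9,dy=+6->D; (1,9):dx=-7,dy=+3->D
  (2,3):dx=+2,dy=-16->D; (2,4):dx=+8,dy=-2->D; (2,5):dx=+7,dy=-4->D; (2,6):dx=+4,dy=-8->D
  (2,7):dx=+6,dy=-14->D; (2,8):dx=+1,dy=-6->D; (2,9):dx=+3,dy=-9->D; (3,4):dx=+6,dy=+14->C
  (3,5):dx=+5,dy=+12->C; (3,6):dx=+2,dy=+8->C; (3,7):dx=+4,dy=+2->C; (3,8):dx=-1,dy=+10->D
  (3,9):dx=+1,dy=+7->C; (4,5):dx=-1,dy=-2->C; (4,6):dx=-4,dy=-6->C; (4,7):dx=-2,dy=-12->C
  (4,8):dx=-7,dy=-4->C; (4,9):dx=-5,dy=-7->C; (5,6):dx=-3,dy=-4->C; (5,7):dx=-1,dy=-10->C
  (5,8):dx=-6,dy=-2->C; (5,9):dx=-4,dy=-5->C; (6,7):dx=+2,dy=-6->D; (6,8):dx=-3,dy=+2->D
  (6,9):dx=-1,dy=-1->C; (7,8):dx=-5,dy=+8->D; (7,9):dx=-3,dy=+5->D; (8,9):dx=+2,dy=-3->D
Step 2: C = 17, D = 19, total pairs = 36.
Step 3: tau = (C - D)/(n(n-1)/2) = (17 - 19)/36 = -0.055556.
Step 4: Exact two-sided p-value (enumerate n! = 362880 permutations of y under H0): p = 0.919455.
Step 5: alpha = 0.05. fail to reject H0.

tau_b = -0.0556 (C=17, D=19), p = 0.919455, fail to reject H0.


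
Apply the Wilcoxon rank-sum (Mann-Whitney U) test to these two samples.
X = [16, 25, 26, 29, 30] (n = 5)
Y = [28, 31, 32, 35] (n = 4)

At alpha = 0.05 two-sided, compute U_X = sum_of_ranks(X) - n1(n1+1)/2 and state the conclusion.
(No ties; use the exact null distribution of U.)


Step 1: Combine and sort all 9 observations; assign midranks.
sorted (value, group): (16,X), (25,X), (26,X), (28,Y), (29,X), (30,X), (31,Y), (32,Y), (35,Y)
ranks: 16->1, 25->2, 26->3, 28->4, 29->5, 30->6, 31->7, 32->8, 35->9
Step 2: Rank sum for X: R1 = 1 + 2 + 3 + 5 + 6 = 17.
Step 3: U_X = R1 - n1(n1+1)/2 = 17 - 5*6/2 = 17 - 15 = 2.
       U_Y = n1*n2 - U_X = 20 - 2 = 18.
Step 4: No ties, so the exact null distribution of U (based on enumerating the C(9,5) = 126 equally likely rank assignments) gives the two-sided p-value.
Step 5: p-value = 0.063492; compare to alpha = 0.05. fail to reject H0.

U_X = 2, p = 0.063492, fail to reject H0 at alpha = 0.05.


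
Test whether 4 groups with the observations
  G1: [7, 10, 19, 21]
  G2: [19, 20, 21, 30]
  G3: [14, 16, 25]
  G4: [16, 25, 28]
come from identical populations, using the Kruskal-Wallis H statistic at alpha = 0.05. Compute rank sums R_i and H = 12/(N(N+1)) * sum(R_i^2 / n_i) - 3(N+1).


Step 1: Combine all N = 14 observations and assign midranks.
sorted (value, group, rank): (7,G1,1), (10,G1,2), (14,G3,3), (16,G3,4.5), (16,G4,4.5), (19,G1,6.5), (19,G2,6.5), (20,G2,8), (21,G1,9.5), (21,G2,9.5), (25,G3,11.5), (25,G4,11.5), (28,G4,13), (30,G2,14)
Step 2: Sum ranks within each group.
R_1 = 19 (n_1 = 4)
R_2 = 38 (n_2 = 4)
R_3 = 19 (n_3 = 3)
R_4 = 29 (n_4 = 3)
Step 3: H = 12/(N(N+1)) * sum(R_i^2/n_i) - 3(N+1)
     = 12/(14*15) * (19^2/4 + 38^2/4 + 19^2/3 + 29^2/3) - 3*15
     = 0.057143 * 851.917 - 45
     = 3.680952.
Step 4: Ties present; correction factor C = 1 - 24/(14^3 - 14) = 0.991209. Corrected H = 3.680952 / 0.991209 = 3.713599.
Step 5: Under H0, H ~ chi^2(3); p-value = 0.294097.
Step 6: alpha = 0.05. fail to reject H0.

H = 3.7136, df = 3, p = 0.294097, fail to reject H0.


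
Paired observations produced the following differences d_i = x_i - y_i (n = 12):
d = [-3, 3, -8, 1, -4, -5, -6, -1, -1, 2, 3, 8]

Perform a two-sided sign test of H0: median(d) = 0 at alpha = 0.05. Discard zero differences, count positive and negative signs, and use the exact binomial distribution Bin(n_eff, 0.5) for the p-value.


Step 1: Discard zero differences. Original n = 12; n_eff = number of nonzero differences = 12.
Nonzero differences (with sign): -3, +3, -8, +1, -4, -5, -6, -1, -1, +2, +3, +8
Step 2: Count signs: positive = 5, negative = 7.
Step 3: Under H0: P(positive) = 0.5, so the number of positives S ~ Bin(12, 0.5).
Step 4: Two-sided exact p-value = sum of Bin(12,0.5) probabilities at or below the observed probability = 0.774414.
Step 5: alpha = 0.05. fail to reject H0.

n_eff = 12, pos = 5, neg = 7, p = 0.774414, fail to reject H0.


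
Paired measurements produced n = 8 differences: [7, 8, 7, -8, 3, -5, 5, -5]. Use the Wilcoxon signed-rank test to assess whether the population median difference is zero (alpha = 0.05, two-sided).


Step 1: Drop any zero differences (none here) and take |d_i|.
|d| = [7, 8, 7, 8, 3, 5, 5, 5]
Step 2: Midrank |d_i| (ties get averaged ranks).
ranks: |7|->5.5, |8|->7.5, |7|->5.5, |8|->7.5, |3|->1, |5|->3, |5|->3, |5|->3
Step 3: Attach original signs; sum ranks with positive sign and with negative sign.
W+ = 5.5 + 7.5 + 5.5 + 1 + 3 = 22.5
W- = 7.5 + 3 + 3 = 13.5
(Check: W+ + W- = 36 should equal n(n+1)/2 = 36.)
Step 4: Test statistic W = min(W+, W-) = 13.5.
Step 5: Ties in |d|, so use the tie-corrected normal approximation.
        E[W] = n(n+1)/4 = 8*9/4 = 18.
        Tie groups: |d|=5 (t=3), |d|=7 (t=2), |d|=8 (t=2); sum(t^3 - t) = 36.
        Var[W] = n(n+1)(2n+1)/24 - sum(t^3-t)/48 = 1224/24 - 36/48 = 50.25.
        z = (W - E[W]) / sqrt(Var[W]) = (13.5 - 18) / 7.0887 = -0.6348.
        Two-sided p = 2*Phi(z) = 0.525552.
Step 6: alpha = 0.05. fail to reject H0.

W+ = 22.5, W- = 13.5, W = min = 13.5, p = 0.525552, fail to reject H0.


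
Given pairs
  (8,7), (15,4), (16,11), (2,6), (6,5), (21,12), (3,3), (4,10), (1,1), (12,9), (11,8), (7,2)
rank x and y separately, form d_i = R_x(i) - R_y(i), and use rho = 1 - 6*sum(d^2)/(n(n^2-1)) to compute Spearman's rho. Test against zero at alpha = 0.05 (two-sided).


Step 1: Rank x and y separately (midranks; no ties here).
rank(x): 8->7, 15->10, 16->11, 2->2, 6->5, 21->12, 3->3, 4->4, 1->1, 12->9, 11->8, 7->6
rank(y): 7->7, 4->4, 11->11, 6->6, 5->5, 12->12, 3->3, 10->10, 1->1, 9->9, 8->8, 2->2
Step 2: d_i = R_x(i) - R_y(i); compute d_i^2.
  (7-7)^2=0, (10-4)^2=36, (11-11)^2=0, (2-6)^2=16, (5-5)^2=0, (12-12)^2=0, (3-3)^2=0, (4-10)^2=36, (1-1)^2=0, (9-9)^2=0, (8-8)^2=0, (6-2)^2=16
sum(d^2) = 104.
Step 3: rho = 1 - 6*104 / (12*(12^2 - 1)) = 1 - 624/1716 = 0.636364.
Step 4: Under H0, t = rho * sqrt((n-2)/(1-rho^2)) = 2.6087 ~ t(10).
Step 5: Two-sided p-value from the t-distribution with 10 df = 0.026097.
Step 6: alpha = 0.05. reject H0.

rho = 0.6364, p = 0.026097, reject H0 at alpha = 0.05.


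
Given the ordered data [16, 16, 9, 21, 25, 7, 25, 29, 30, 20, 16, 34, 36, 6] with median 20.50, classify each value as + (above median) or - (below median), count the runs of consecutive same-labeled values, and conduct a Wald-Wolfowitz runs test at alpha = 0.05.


Step 1: Compute median = 20.50; label A = above, B = below.
Labels in order: BBBAABAAABBAAB  (n_A = 7, n_B = 7)
Step 2: Count runs R = 7.
Step 3: Under H0 (random ordering), E[R] = 2*n_A*n_B/(n_A+n_B) + 1 = 2*7*7/14 + 1 = 8.0000.
        Var[R] = 2*n_A*n_B*(2*n_A*n_B - n_A - n_B) / ((n_A+n_B)^2 * (n_A+n_B-1)) = 8232/2548 = 3.2308.
        SD[R] = 1.7974.
Step 4: Continuity-corrected z = (R + 0.5 - E[R]) / SD[R] = (7 + 0.5 - 8.0000) / 1.7974 = -0.2782.
Step 5: Two-sided p-value via normal approximation = 2*(1 - Phi(|z|)) = 0.780879.
Step 6: alpha = 0.05. fail to reject H0.

R = 7, z = -0.2782, p = 0.780879, fail to reject H0.


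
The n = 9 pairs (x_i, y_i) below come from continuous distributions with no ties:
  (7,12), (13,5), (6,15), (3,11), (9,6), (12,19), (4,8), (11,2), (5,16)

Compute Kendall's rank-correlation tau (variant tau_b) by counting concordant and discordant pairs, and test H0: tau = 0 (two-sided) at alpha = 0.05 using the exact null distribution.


Step 1: Enumerate the 36 unordered pairs (i,j) with i<j and classify each by sign(x_j-x_i) * sign(y_j-y_i).
  (1,2):dx=+6,dy=-7->D; (1,3):dx=-1,dy=+3->D; (1,4):dx=-4,dy=-1->C; (1,5):dx=+2,dy=-6->D
  (1,6):dx=+5,dy=+7->C; (1,7):dx=-3,dy=-4->C; (1,8):dx=+4,dy=-10->D; (1,9):dx=-2,dy=+4->D
  (2,3):dx=-7,dy=+10->D; (2,4):dx=-10,dy=+6->D; (2,5):dx=-4,dy=+1->D; (2,6):dx=-1,dy=+14->D
  (2,7):dx=-9,dy=+3->D; (2,8):dx=-2,dy=-3->C; (2,9):dx=-8,dy=+11->D; (3,4):dx=-3,dy=-4->C
  (3,5):dx=+3,dy=-9->D; (3,6):dx=+6,dy=+4->C; (3,7):dx=-2,dy=-7->C; (3,8):dx=+5,dy=-13->D
  (3,9):dx=-1,dy=+1->D; (4,5):dx=+6,dy=-5->D; (4,6):dx=+9,dy=+8->C; (4,7):dx=+1,dy=-3->D
  (4,8):dx=+8,dy=-9->D; (4,9):dx=+2,dy=+5->C; (5,6):dx=+3,dy=+13->C; (5,7):dx=-5,dy=+2->D
  (5,8):dx=+2,dy=-4->D; (5,9):dx=-4,dy=+10->D; (6,7):dx=-8,dy=-11->C; (6,8):dx=-1,dy=-17->C
  (6,9):dx=-7,dy=-3->C; (7,8):dx=+7,dy=-6->D; (7,9):dx=+1,dy=+8->C; (8,9):dx=-6,dy=+14->D
Step 2: C = 14, D = 22, total pairs = 36.
Step 3: tau = (C - D)/(n(n-1)/2) = (14 - 22)/36 = -0.222222.
Step 4: Exact two-sided p-value (enumerate n! = 362880 permutations of y under H0): p = 0.476709.
Step 5: alpha = 0.05. fail to reject H0.

tau_b = -0.2222 (C=14, D=22), p = 0.476709, fail to reject H0.


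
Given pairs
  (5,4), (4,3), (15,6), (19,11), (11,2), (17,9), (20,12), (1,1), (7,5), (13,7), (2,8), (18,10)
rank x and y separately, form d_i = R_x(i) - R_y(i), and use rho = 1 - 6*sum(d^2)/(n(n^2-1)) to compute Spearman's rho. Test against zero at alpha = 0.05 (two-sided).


Step 1: Rank x and y separately (midranks; no ties here).
rank(x): 5->4, 4->3, 15->8, 19->11, 11->6, 17->9, 20->12, 1->1, 7->5, 13->7, 2->2, 18->10
rank(y): 4->4, 3->3, 6->6, 11->11, 2->2, 9->9, 12->12, 1->1, 5->5, 7->7, 8->8, 10->10
Step 2: d_i = R_x(i) - R_y(i); compute d_i^2.
  (4-4)^2=0, (3-3)^2=0, (8-6)^2=4, (11-11)^2=0, (6-2)^2=16, (9-9)^2=0, (12-12)^2=0, (1-1)^2=0, (5-5)^2=0, (7-7)^2=0, (2-8)^2=36, (10-10)^2=0
sum(d^2) = 56.
Step 3: rho = 1 - 6*56 / (12*(12^2 - 1)) = 1 - 336/1716 = 0.804196.
Step 4: Under H0, t = rho * sqrt((n-2)/(1-rho^2)) = 4.2787 ~ t(10).
Step 5: Two-sided p-value from the t-distribution with 10 df = 0.001615.
Step 6: alpha = 0.05. reject H0.

rho = 0.8042, p = 0.001615, reject H0 at alpha = 0.05.
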